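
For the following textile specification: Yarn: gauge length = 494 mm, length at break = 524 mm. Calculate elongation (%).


Formula: Elongation (%) = ((L_break - L0) / L0) * 100
Step 1: Extension = 524 - 494 = 30 mm
Step 2: Elongation = (30 / 494) * 100
Step 3: Elongation = 0.060729 * 100 = 6.0729% ≈ 6.1%

6.1%


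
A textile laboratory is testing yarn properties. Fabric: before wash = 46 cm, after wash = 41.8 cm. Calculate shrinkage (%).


Formula: Shrinkage% = ((L_before - L_after) / L_before) * 100
Step 1: Shrinkage = 46 - 41.8 = 4.2 cm
Step 2: Shrinkage% = (4.2 / 46) * 100
Step 3: Shrinkage% = 0.091304 * 100 = 9.1304% ≈ 9.1%

9.1%


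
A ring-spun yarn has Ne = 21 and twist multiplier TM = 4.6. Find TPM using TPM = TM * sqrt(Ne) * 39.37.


Formula: TPM = TM * sqrt(Ne) * 39.37
Step 1: sqrt(Ne) = sqrt(21) = 4.5826
Step 2: TM * sqrt(Ne) = 4.6 * 4.5826 = 21.08
Step 3: TPM = 21.08 * 39.37 = 830 twists/m

830 twists/m


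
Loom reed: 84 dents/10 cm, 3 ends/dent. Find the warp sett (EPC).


Formula: EPC = (dents per 10 cm * ends per dent) / 10
Step 1: Total ends per 10 cm = 84 * 3 = 252
Step 2: EPC = 252 / 10 = 25.2 ends/cm

25.2 ends/cm


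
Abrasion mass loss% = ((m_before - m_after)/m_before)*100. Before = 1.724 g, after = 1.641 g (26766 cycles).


Formula: Mass loss% = ((m_before - m_after) / m_before) * 100
Step 1: Mass loss = 1.724 - 1.641 = 0.083 g
Step 2: Ratio = 0.083 / 1.724 = 0.0481439
Step 3: Mass loss% = 0.0481439 * 100 = 4.81439% ≈ 4.81%

4.81%


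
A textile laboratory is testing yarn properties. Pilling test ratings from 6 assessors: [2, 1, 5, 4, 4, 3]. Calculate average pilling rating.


Formula: Mean = sum / count
Sum = 2 + 1 + 5 + 4 + 4 + 3 = 19
Mean = 19 / 6 = 3.2

3.2


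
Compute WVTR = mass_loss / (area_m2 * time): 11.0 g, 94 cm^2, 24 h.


Formula: WVTR = mass_loss / (area * time)
Step 1: Convert area: 94 cm^2 = 0.0094 m^2
Step 2: WVTR = 11.0 g / (0.0094 m^2 * 24 h)
Step 3: WVTR = 11.0 / 0.2256 = 48.8 g/m^2/h

48.8 g/m^2/h


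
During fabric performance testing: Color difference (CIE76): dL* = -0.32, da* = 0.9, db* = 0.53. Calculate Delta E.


Formula: Delta E = sqrt(dL*^2 + da*^2 + db*^2)
Step 1: dL*^2 = (-0.32)^2 = 0.1024
Step 2: da*^2 = 0.9^2 = 0.81
Step 3: db*^2 = 0.53^2 = 0.2809
Step 4: Sum = 0.1024 + 0.81 + 0.2809 = 1.1933
Step 5: Delta E = sqrt(1.1933) = 1.09

1.09 Delta E


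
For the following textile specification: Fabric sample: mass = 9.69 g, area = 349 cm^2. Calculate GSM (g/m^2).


Formula: GSM = mass_g / area_m2
Step 1: Convert area: 349 cm^2 = 349 / 10000 = 0.0349 m^2
Step 2: GSM = 9.69 g / 0.0349 m^2 = 277.7 g/m^2

277.7 g/m^2


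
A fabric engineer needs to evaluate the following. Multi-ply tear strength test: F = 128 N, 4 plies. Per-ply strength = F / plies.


Formula: Per-ply strength = Total force / Number of plies
Per-ply = 128 N / 4
Per-ply = 32 N

32 N


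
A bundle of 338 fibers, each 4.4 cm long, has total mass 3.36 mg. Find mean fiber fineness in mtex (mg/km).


Formula: fineness (mtex) = mass (mg) / total length (km) = (mass_mg / total_length_m) * 1000
Step 1: Convert fiber length: 4.4 cm = 0.044 m
Step 2: Total fiber length = 338 * 0.044 = 14.872 m
Step 3: Linear density = 3.36 mg / 14.872 m = 0.2259 mg/m
Step 4: fineness = 0.2259 * 1000 = 225.9 mtex

225.9 mtex


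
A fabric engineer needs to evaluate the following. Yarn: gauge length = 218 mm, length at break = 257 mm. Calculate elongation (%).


Formula: Elongation (%) = ((L_break - L0) / L0) * 100
Step 1: Extension = 257 - 218 = 39 mm
Step 2: Elongation = (39 / 218) * 100
Step 3: Elongation = 0.178899 * 100 = 17.8899% ≈ 17.9%

17.9%


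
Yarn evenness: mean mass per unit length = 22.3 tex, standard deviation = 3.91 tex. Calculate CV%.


Formula: CV% = (standard deviation / mean) * 100
Step 1: Ratio = 3.91 / 22.3 = 0.175336
Step 2: CV% = 0.175336 * 100 = 17.5336% ≈ 17.5%

17.5%


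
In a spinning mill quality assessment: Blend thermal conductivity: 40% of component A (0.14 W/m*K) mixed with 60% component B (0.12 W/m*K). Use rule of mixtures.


Formula: Blend property = (fraction_A * property_A) + (fraction_B * property_B)
Step 1: Contribution A = 40/100 * 0.14 W/m*K = 0.056 W/m*K
Step 2: Contribution B = 60/100 * 0.12 W/m*K = 0.072 W/m*K
Step 3: Blend thermal conductivity = 0.056 + 0.072 = 0.128 W/m*K

0.128 W/m*K


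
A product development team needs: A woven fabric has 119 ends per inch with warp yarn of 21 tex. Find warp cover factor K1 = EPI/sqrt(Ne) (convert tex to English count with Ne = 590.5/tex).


Formula: K1 = EPI / sqrt(Ne), with Ne = 590.5 / tex_warp
Step 1: Ne = 590.5 / 21 = 28.119
Step 2: sqrt(Ne) = sqrt(28.119) = 5.3027
Step 3: K1 = 119 / 5.3027 = 22.4

22.4


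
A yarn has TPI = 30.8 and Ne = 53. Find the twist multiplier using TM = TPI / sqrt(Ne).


Formula: TM = TPI / sqrt(Ne)
Step 1: sqrt(Ne) = sqrt(53) = 7.2801
Step 2: TM = 30.8 / 7.2801 = 4.23

4.23 TM


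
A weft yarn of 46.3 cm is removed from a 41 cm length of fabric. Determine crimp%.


Formula: Crimp% = ((L_yarn - L_fabric) / L_fabric) * 100
Step 1: Extension = 46.3 - 41 = 5.3 cm
Step 2: Crimp% = (5.3 / 41) * 100
Step 3: Crimp% = 0.129268 * 100 = 12.9268% ≈ 12.9%

12.9%


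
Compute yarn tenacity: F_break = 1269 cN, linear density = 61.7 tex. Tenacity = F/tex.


Formula: Tenacity = Breaking force / Linear density
Tenacity = 1269 cN / 61.7 tex
Tenacity = 20.57 cN/tex

20.57 cN/tex


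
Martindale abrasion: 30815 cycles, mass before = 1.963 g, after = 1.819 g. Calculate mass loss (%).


Formula: Mass loss% = ((m_before - m_after) / m_before) * 100
Step 1: Mass loss = 1.963 - 1.819 = 0.144 g
Step 2: Ratio = 0.144 / 1.963 = 0.0733571
Step 3: Mass loss% = 0.0733571 * 100 = 7.33571% ≈ 7.34%

7.34%


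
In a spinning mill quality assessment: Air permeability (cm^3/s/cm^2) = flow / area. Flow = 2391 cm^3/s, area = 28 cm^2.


Formula: Air Permeability = Airflow / Test Area
AP = 2391 cm^3/s / 28 cm^2
AP = 85.4 cm^3/s/cm^2

85.4 cm^3/s/cm^2


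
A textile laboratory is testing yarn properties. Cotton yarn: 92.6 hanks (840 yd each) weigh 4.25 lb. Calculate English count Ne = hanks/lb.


Formula: Ne = hanks / mass_lb
Substituting: Ne = 92.6 / 4.25
Ne = 21.8

21.8 Ne


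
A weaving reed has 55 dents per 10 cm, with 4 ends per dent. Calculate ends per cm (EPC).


Formula: EPC = (dents per 10 cm * ends per dent) / 10
Step 1: Total ends per 10 cm = 55 * 4 = 220
Step 2: EPC = 220 / 10 = 22.0 ends/cm

22.0 ends/cm


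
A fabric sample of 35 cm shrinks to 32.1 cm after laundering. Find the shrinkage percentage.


Formula: Shrinkage% = ((L_before - L_after) / L_before) * 100
Step 1: Shrinkage = 35 - 32.1 = 2.9 cm
Step 2: Shrinkage% = (2.9 / 35) * 100
Step 3: Shrinkage% = 0.082857 * 100 = 8.2857% ≈ 8.3%

8.3%


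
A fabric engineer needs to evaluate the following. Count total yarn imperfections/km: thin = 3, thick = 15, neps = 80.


Formula: Total = thin places + thick places + neps
Total = 3 + 15 + 80
Total = 98 imperfections/km

98 imperfections/km


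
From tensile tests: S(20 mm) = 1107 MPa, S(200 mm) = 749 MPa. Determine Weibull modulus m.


Formula: m = ln(L1/L2) / ln(S2/S1)
Step 1: ln(L1/L2) = ln(20/200) = -2.30259
Step 2: S2/S1 = 749/1107 = 0.6766
Step 3: ln(S2/S1) = ln(0.6766) = -0.39068
Step 4: m = -2.30259 / -0.39068 = 5.89

5.89 (Weibull m)


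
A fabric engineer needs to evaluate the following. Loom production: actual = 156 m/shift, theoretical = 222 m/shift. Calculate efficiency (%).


Formula: Efficiency% = (Actual output / Theoretical output) * 100
Efficiency% = (156 / 222) * 100
Efficiency% = 0.702703 * 100 = 70.2703% ≈ 70.3%

70.3%


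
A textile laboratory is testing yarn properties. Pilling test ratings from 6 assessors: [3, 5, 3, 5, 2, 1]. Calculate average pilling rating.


Formula: Mean = sum / count
Sum = 3 + 5 + 3 + 5 + 2 + 1 = 19
Mean = 19 / 6 = 3.2

3.2


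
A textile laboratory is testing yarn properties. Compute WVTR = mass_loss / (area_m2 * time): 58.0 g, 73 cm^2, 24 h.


Formula: WVTR = mass_loss / (area * time)
Step 1: Convert area: 73 cm^2 = 0.0073 m^2
Step 2: WVTR = 58.0 g / (0.0073 m^2 * 24 h)
Step 3: WVTR = 58.0 / 0.1752 = 331.1 g/m^2/h

331.1 g/m^2/h


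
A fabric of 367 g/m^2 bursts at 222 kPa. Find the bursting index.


Formula: Bursting Index = Bursting Strength / Fabric GSM
BI = 222 kPa / 367 g/m^2
BI = 0.605 kPa/(g/m^2)

0.605 kPa/(g/m^2)


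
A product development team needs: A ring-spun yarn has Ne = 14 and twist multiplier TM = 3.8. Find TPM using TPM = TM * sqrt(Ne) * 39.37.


Formula: TPM = TM * sqrt(Ne) * 39.37
Step 1: sqrt(Ne) = sqrt(14) = 3.7417
Step 2: TM * sqrt(Ne) = 3.8 * 3.7417 = 14.2185
Step 3: TPM = 14.2185 * 39.37 = 560 twists/m

560 twists/m


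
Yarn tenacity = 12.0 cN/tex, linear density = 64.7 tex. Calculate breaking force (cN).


Formula: Breaking force = Tenacity * Linear density
F = 12.0 cN/tex * 64.7 tex
F = 776.40 cN

776.40 cN


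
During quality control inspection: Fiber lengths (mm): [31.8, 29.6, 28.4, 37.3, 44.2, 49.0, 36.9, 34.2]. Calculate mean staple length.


Formula: Mean = sum of lengths / count
Sum = 31.8 + 29.6 + 28.4 + 37.3 + 44.2 + 49.0 + 36.9 + 34.2
Sum = 291.4 mm
Mean = 291.4 / 8 = 36.43 mm

36.43 mm


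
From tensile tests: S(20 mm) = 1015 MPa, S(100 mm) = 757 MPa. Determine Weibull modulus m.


Formula: m = ln(L1/L2) / ln(S2/S1)
Step 1: ln(L1/L2) = ln(20/100) = -1.60944
Step 2: S2/S1 = 757/1015 = 0.74581
Step 3: ln(S2/S1) = ln(0.74581) = -0.29328
Step 4: m = -1.60944 / -0.29328 = 5.49

5.49 (Weibull m)


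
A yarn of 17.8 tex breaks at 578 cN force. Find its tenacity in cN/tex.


Formula: Tenacity = Breaking force / Linear density
Tenacity = 578 cN / 17.8 tex
Tenacity = 32.47 cN/tex

32.47 cN/tex


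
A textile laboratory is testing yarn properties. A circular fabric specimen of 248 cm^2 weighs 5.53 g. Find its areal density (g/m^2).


Formula: GSM = mass_g / area_m2
Step 1: Convert area: 248 cm^2 = 248 / 10000 = 0.0248 m^2
Step 2: GSM = 5.53 g / 0.0248 m^2 = 223.0 g/m^2

223.0 g/m^2


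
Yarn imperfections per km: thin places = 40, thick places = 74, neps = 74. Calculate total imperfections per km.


Formula: Total = thin places + thick places + neps
Total = 40 + 74 + 74
Total = 188 imperfections/km

188 imperfections/km


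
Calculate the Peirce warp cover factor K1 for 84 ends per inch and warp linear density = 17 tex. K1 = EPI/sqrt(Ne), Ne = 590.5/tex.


Formula: K1 = EPI / sqrt(Ne), with Ne = 590.5 / tex_warp
Step 1: Ne = 590.5 / 17 = 34.735
Step 2: sqrt(Ne) = sqrt(34.735) = 5.8936
Step 3: K1 = 84 / 5.8936 = 14.3

14.3


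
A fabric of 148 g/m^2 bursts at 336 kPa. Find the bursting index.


Formula: Bursting Index = Bursting Strength / Fabric GSM
BI = 336 kPa / 148 g/m^2
BI = 2.270 kPa/(g/m^2)

2.270 kPa/(g/m^2)


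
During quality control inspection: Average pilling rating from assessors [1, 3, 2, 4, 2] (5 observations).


Formula: Mean = sum / count
Sum = 1 + 3 + 2 + 4 + 2 = 12
Mean = 12 / 5 = 2.4

2.4


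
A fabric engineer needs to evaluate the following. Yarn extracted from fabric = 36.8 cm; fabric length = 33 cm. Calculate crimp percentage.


Formula: Crimp% = ((L_yarn - L_fabric) / L_fabric) * 100
Step 1: Extension = 36.8 - 33 = 3.8 cm
Step 2: Crimp% = (3.8 / 33) * 100
Step 3: Crimp% = 0.115152 * 100 = 11.5152% ≈ 11.5%

11.5%


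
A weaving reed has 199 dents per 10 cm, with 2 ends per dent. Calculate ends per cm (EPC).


Formula: EPC = (dents per 10 cm * ends per dent) / 10
Step 1: Total ends per 10 cm = 199 * 2 = 398
Step 2: EPC = 398 / 10 = 39.8 ends/cm

39.8 ends/cm


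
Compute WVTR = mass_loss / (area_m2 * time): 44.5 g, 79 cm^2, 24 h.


Formula: WVTR = mass_loss / (area * time)
Step 1: Convert area: 79 cm^2 = 0.0079 m^2
Step 2: WVTR = 44.5 g / (0.0079 m^2 * 24 h)
Step 3: WVTR = 44.5 / 0.1896 = 234.7 g/m^2/h

234.7 g/m^2/h


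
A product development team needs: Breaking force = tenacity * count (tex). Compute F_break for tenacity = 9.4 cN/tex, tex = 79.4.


Formula: Breaking force = Tenacity * Linear density
F = 9.4 cN/tex * 79.4 tex
F = 746.36 cN

746.36 cN


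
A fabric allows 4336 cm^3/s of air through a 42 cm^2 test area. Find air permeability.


Formula: Air Permeability = Airflow / Test Area
AP = 4336 cm^3/s / 42 cm^2
AP = 103.2 cm^3/s/cm^2

103.2 cm^3/s/cm^2


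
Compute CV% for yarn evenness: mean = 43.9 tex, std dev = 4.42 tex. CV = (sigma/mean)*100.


Formula: CV% = (standard deviation / mean) * 100
Step 1: Ratio = 4.42 / 43.9 = 0.100683
Step 2: CV% = 0.100683 * 100 = 10.0683% ≈ 10.1%

10.1%


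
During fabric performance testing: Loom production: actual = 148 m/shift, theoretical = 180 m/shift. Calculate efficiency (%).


Formula: Efficiency% = (Actual output / Theoretical output) * 100
Efficiency% = (148 / 180) * 100
Efficiency% = 0.822222 * 100 = 82.2222% ≈ 82.2%

82.2%


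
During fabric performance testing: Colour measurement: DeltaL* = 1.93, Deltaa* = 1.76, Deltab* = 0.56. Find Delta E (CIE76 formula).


Formula: Delta E = sqrt(dL*^2 + da*^2 + db*^2)
Step 1: dL*^2 = 1.93^2 = 3.7249
Step 2: da*^2 = 1.76^2 = 3.0976
Step 3: db*^2 = 0.56^2 = 0.3136
Step 4: Sum = 3.7249 + 3.0976 + 0.3136 = 7.1361
Step 5: Delta E = sqrt(7.1361) = 2.67

2.67 Delta E


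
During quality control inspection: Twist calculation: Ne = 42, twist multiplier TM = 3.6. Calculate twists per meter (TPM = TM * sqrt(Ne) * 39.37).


Formula: TPM = TM * sqrt(Ne) * 39.37
Step 1: sqrt(Ne) = sqrt(42) = 6.4807
Step 2: TM * sqrt(Ne) = 3.6 * 6.4807 = 23.3305
Step 3: TPM = 23.3305 * 39.37 = 919 twists/m

919 twists/m


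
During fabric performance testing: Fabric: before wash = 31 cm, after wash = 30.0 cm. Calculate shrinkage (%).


Formula: Shrinkage% = ((L_before - L_after) / L_before) * 100
Step 1: Shrinkage = 31 - 30.0 = 1.0 cm
Step 2: Shrinkage% = (1.0 / 31) * 100
Step 3: Shrinkage% = 0.032258 * 100 = 3.2258% ≈ 3.2%

3.2%


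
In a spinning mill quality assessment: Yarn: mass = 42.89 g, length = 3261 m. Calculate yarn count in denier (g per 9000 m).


Formula: den = (mass_g / length_m) * 9000
Substituting: den = (42.89 / 3261) * 9000
Intermediate: 42.89 / 3261 = 0.01315241 g/m
den = 0.01315241 * 9000 = 118.4 denier

118.4 denier


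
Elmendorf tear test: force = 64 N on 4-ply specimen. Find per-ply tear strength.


Formula: Per-ply strength = Total force / Number of plies
Per-ply = 64 N / 4
Per-ply = 16 N

16 N


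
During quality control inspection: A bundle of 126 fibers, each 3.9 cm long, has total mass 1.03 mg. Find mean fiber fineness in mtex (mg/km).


Formula: fineness (mtex) = mass (mg) / total length (km) = (mass_mg / total_length_m) * 1000
Step 1: Convert fiber length: 3.9 cm = 0.039 m
Step 2: Total fiber length = 126 * 0.039 = 4.914 m
Step 3: Linear density = 1.03 mg / 4.914 m = 0.2096 mg/m
Step 4: fineness = 0.2096 * 1000 = 209.6 mtex

209.6 mtex


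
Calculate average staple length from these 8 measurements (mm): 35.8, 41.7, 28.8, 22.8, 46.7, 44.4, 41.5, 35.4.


Formula: Mean = sum of lengths / count
Sum = 35.8 + 41.7 + 28.8 + 22.8 + 46.7 + 44.4 + 41.5 + 35.4
Sum = 297.1 mm
Mean = 297.1 / 8 = 37.14 mm

37.14 mm


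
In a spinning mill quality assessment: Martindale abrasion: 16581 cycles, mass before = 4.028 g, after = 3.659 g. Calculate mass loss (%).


Formula: Mass loss% = ((m_before - m_after) / m_before) * 100
Step 1: Mass loss = 4.028 - 3.659 = 0.369 g
Step 2: Ratio = 0.369 / 4.028 = 0.0916087
Step 3: Mass loss% = 0.0916087 * 100 = 9.16087% ≈ 9.16%

9.16%


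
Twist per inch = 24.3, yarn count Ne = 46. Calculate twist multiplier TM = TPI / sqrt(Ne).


Formula: TM = TPI / sqrt(Ne)
Step 1: sqrt(Ne) = sqrt(46) = 6.7823
Step 2: TM = 24.3 / 6.7823 = 3.58

3.58 TM


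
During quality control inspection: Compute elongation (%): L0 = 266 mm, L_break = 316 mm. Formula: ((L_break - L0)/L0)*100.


Formula: Elongation (%) = ((L_break - L0) / L0) * 100
Step 1: Extension = 316 - 266 = 50 mm
Step 2: Elongation = (50 / 266) * 100
Step 3: Elongation = 0.18797 * 100 = 18.797% ≈ 18.8%

18.8%


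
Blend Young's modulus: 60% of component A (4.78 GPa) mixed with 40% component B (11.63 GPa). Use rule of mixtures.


Formula: Blend property = (fraction_A * property_A) + (fraction_B * property_B)
Step 1: Contribution A = 60/100 * 4.78 GPa = 2.868 GPa
Step 2: Contribution B = 40/100 * 11.63 GPa = 4.652 GPa
Step 3: Blend Young's modulus = 2.868 + 4.652 = 7.52 GPa

7.52 GPa


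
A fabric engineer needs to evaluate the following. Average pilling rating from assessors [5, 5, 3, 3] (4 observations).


Formula: Mean = sum / count
Sum = 5 + 5 + 3 + 3 = 16
Mean = 16 / 4 = 4.0

4.0


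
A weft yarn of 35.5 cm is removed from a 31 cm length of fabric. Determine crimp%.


Formula: Crimp% = ((L_yarn - L_fabric) / L_fabric) * 100
Step 1: Extension = 35.5 - 31 = 4.5 cm
Step 2: Crimp% = (4.5 / 31) * 100
Step 3: Crimp% = 0.145161 * 100 = 14.5161% ≈ 14.5%

14.5%


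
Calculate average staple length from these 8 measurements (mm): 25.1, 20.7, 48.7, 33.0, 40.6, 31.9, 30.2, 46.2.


Formula: Mean = sum of lengths / count
Sum = 25.1 + 20.7 + 48.7 + 33.0 + 40.6 + 31.9 + 30.2 + 46.2
Sum = 276.4 mm
Mean = 276.4 / 8 = 34.55 mm

34.55 mm


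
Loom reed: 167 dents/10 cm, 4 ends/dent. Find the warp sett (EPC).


Formula: EPC = (dents per 10 cm * ends per dent) / 10
Step 1: Total ends per 10 cm = 167 * 4 = 668
Step 2: EPC = 668 / 10 = 66.8 ends/cm

66.8 ends/cm


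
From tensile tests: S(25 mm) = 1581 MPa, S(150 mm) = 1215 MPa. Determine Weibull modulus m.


Formula: m = ln(L1/L2) / ln(S2/S1)
Step 1: ln(L1/L2) = ln(25/150) = -1.79176
Step 2: S2/S1 = 1215/1581 = 0.7685
Step 3: ln(S2/S1) = ln(0.7685) = -0.26331
Step 4: m = -1.79176 / -0.26331 = 6.80

6.80 (Weibull m)


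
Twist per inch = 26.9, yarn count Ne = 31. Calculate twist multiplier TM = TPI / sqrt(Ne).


Formula: TM = TPI / sqrt(Ne)
Step 1: sqrt(Ne) = sqrt(31) = 5.5678
Step 2: TM = 26.9 / 5.5678 = 4.83

4.83 TM


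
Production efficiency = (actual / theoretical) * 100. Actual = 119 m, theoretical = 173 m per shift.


Formula: Efficiency% = (Actual output / Theoretical output) * 100
Efficiency% = (119 / 173) * 100
Efficiency% = 0.687861 * 100 = 68.7861% ≈ 68.8%

68.8%


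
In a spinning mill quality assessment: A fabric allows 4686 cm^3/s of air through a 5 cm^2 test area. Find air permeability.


Formula: Air Permeability = Airflow / Test Area
AP = 4686 cm^3/s / 5 cm^2
AP = 937.2 cm^3/s/cm^2

937.2 cm^3/s/cm^2


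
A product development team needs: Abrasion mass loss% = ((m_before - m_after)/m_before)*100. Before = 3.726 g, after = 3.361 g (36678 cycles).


Formula: Mass loss% = ((m_before - m_after) / m_before) * 100
Step 1: Mass loss = 3.726 - 3.361 = 0.365 g
Step 2: Ratio = 0.365 / 3.726 = 0.0979603
Step 3: Mass loss% = 0.0979603 * 100 = 9.79603% ≈ 9.80%

9.80%


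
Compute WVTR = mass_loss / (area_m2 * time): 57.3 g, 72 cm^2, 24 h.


Formula: WVTR = mass_loss / (area * time)
Step 1: Convert area: 72 cm^2 = 0.0072 m^2
Step 2: WVTR = 57.3 g / (0.0072 m^2 * 24 h)
Step 3: WVTR = 57.3 / 0.1728 = 331.6 g/m^2/h

331.6 g/m^2/h


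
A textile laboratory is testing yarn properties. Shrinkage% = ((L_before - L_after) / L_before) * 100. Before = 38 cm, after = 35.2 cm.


Formula: Shrinkage% = ((L_before - L_after) / L_before) * 100
Step 1: Shrinkage = 38 - 35.2 = 2.8 cm
Step 2: Shrinkage% = (2.8 / 38) * 100
Step 3: Shrinkage% = 0.073684 * 100 = 7.3684% ≈ 7.4%

7.4%


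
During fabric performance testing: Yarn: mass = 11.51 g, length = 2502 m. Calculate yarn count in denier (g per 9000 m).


Formula: den = (mass_g / length_m) * 9000
Substituting: den = (11.51 / 2502) * 9000
Intermediate: 11.51 / 2502 = 0.00460032 g/m
den = 0.00460032 * 9000 = 41.4 denier

41.4 denier


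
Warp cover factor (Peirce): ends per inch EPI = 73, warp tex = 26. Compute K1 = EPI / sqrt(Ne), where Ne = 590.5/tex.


Formula: K1 = EPI / sqrt(Ne), with Ne = 590.5 / tex_warp
Step 1: Ne = 590.5 / 26 = 22.712
Step 2: sqrt(Ne) = sqrt(22.712) = 4.7657
Step 3: K1 = 73 / 4.7657 = 15.3

15.3


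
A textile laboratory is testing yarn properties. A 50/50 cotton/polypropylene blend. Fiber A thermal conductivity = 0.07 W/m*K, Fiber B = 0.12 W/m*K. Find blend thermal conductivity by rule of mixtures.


Formula: Blend property = (fraction_A * property_A) + (fraction_B * property_B)
Step 1: Contribution A = 50/100 * 0.07 W/m*K = 0.035 W/m*K
Step 2: Contribution B = 50/100 * 0.12 W/m*K = 0.06 W/m*K
Step 3: Blend thermal conductivity = 0.035 + 0.06 = 0.095 W/m*K

0.095 W/m*K


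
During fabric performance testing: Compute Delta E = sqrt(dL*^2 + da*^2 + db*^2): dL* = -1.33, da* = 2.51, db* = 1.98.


Formula: Delta E = sqrt(dL*^2 + da*^2 + db*^2)
Step 1: dL*^2 = (-1.33)^2 = 1.7689
Step 2: da*^2 = 2.51^2 = 6.3001
Step 3: db*^2 = 1.98^2 = 3.9204
Step 4: Sum = 1.7689 + 6.3001 + 3.9204 = 11.9894
Step 5: Delta E = sqrt(11.9894) = 3.46

3.46 Delta E


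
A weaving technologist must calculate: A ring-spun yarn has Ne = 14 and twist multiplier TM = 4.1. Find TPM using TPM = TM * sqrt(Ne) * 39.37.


Formula: TPM = TM * sqrt(Ne) * 39.37
Step 1: sqrt(Ne) = sqrt(14) = 3.7417
Step 2: TM * sqrt(Ne) = 4.1 * 3.7417 = 15.341
Step 3: TPM = 15.341 * 39.37 = 604 twists/m

604 twists/m


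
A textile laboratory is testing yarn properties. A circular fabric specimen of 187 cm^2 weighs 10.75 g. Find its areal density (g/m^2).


Formula: GSM = mass_g / area_m2
Step 1: Convert area: 187 cm^2 = 187 / 10000 = 0.0187 m^2
Step 2: GSM = 10.75 g / 0.0187 m^2 = 574.9 g/m^2

574.9 g/m^2


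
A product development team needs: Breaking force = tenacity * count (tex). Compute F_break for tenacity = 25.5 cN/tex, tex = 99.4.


Formula: Breaking force = Tenacity * Linear density
F = 25.5 cN/tex * 99.4 tex
F = 2534.70 cN

2534.70 cN


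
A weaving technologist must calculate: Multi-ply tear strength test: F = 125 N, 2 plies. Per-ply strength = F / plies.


Formula: Per-ply strength = Total force / Number of plies
Per-ply = 125 N / 2
Per-ply = 62.5 N

62.5 N


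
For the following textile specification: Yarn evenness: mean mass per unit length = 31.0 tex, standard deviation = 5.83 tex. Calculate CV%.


Formula: CV% = (standard deviation / mean) * 100
Step 1: Ratio = 5.83 / 31.0 = 0.188065
Step 2: CV% = 0.188065 * 100 = 18.8065% ≈ 18.8%

18.8%


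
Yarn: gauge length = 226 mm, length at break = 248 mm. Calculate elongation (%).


Formula: Elongation (%) = ((L_break - L0) / L0) * 100
Step 1: Extension = 248 - 226 = 22 mm
Step 2: Elongation = (22 / 226) * 100
Step 3: Elongation = 0.097345 * 100 = 9.7345% ≈ 9.7%

9.7%


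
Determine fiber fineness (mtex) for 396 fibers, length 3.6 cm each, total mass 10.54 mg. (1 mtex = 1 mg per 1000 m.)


Formula: fineness (mtex) = mass (mg) / total length (km) = (mass_mg / total_length_m) * 1000
Step 1: Convert fiber length: 3.6 cm = 0.036 m
Step 2: Total fiber length = 396 * 0.036 = 14.256 m
Step 3: Linear density = 10.54 mg / 14.256 m = 0.7393 mg/m
Step 4: fineness = 0.7393 * 1000 = 739.3 mtex

739.3 mtex


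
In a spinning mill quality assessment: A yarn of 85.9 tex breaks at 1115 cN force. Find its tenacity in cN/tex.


Formula: Tenacity = Breaking force / Linear density
Tenacity = 1115 cN / 85.9 tex
Tenacity = 12.98 cN/tex

12.98 cN/tex


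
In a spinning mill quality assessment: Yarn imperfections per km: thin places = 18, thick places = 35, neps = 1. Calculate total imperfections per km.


Formula: Total = thin places + thick places + neps
Total = 18 + 35 + 1
Total = 54 imperfections/km

54 imperfections/km


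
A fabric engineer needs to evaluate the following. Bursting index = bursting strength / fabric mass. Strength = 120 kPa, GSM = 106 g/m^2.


Formula: Bursting Index = Bursting Strength / Fabric GSM
BI = 120 kPa / 106 g/m^2
BI = 1.132 kPa/(g/m^2)

1.132 kPa/(g/m^2)


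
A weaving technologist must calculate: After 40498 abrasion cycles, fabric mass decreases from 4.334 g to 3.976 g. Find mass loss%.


Formula: Mass loss% = ((m_before - m_after) / m_before) * 100
Step 1: Mass loss = 4.334 - 3.976 = 0.358 g
Step 2: Ratio = 0.358 / 4.334 = 0.0826027
Step 3: Mass loss% = 0.0826027 * 100 = 8.26027% ≈ 8.26%

8.26%


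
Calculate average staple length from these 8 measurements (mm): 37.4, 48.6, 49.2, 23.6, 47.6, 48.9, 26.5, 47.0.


Formula: Mean = sum of lengths / count
Sum = 37.4 + 48.6 + 49.2 + 23.6 + 47.6 + 48.9 + 26.5 + 47.0
Sum = 328.8 mm
Mean = 328.8 / 8 = 41.10 mm

41.10 mm


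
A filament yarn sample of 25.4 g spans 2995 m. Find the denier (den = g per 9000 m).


Formula: den = (mass_g / length_m) * 9000
Substituting: den = (25.4 / 2995) * 9000
Intermediate: 25.4 / 2995 = 0.0084808 g/m
den = 0.0084808 * 9000 = 76.3 denier

76.3 denier


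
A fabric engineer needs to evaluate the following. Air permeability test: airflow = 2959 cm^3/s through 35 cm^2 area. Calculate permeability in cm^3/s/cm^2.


Formula: Air Permeability = Airflow / Test Area
AP = 2959 cm^3/s / 35 cm^2
AP = 84.5 cm^3/s/cm^2

84.5 cm^3/s/cm^2


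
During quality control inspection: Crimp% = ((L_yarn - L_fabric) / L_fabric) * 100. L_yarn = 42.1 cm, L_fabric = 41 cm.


Formula: Crimp% = ((L_yarn - L_fabric) / L_fabric) * 100
Step 1: Extension = 42.1 - 41 = 1.1 cm
Step 2: Crimp% = (1.1 / 41) * 100
Step 3: Crimp% = 0.026829 * 100 = 2.6829% ≈ 2.7%

2.7%


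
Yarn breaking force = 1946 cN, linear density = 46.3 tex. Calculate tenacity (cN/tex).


Formula: Tenacity = Breaking force / Linear density
Tenacity = 1946 cN / 46.3 tex
Tenacity = 42.03 cN/tex

42.03 cN/tex


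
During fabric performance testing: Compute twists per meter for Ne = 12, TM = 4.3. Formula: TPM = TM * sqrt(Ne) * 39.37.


Formula: TPM = TM * sqrt(Ne) * 39.37
Step 1: sqrt(Ne) = sqrt(12) = 3.4641
Step 2: TM * sqrt(Ne) = 4.3 * 3.4641 = 14.8956
Step 3: TPM = 14.8956 * 39.37 = 586 twists/m

586 twists/m


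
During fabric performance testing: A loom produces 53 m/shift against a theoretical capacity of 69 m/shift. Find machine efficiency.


Formula: Efficiency% = (Actual output / Theoretical output) * 100
Efficiency% = (53 / 69) * 100
Efficiency% = 0.768116 * 100 = 76.8116% ≈ 76.8%

76.8%


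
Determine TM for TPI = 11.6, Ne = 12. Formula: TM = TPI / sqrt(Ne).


Formula: TM = TPI / sqrt(Ne)
Step 1: sqrt(Ne) = sqrt(12) = 3.4641
Step 2: TM = 11.6 / 3.4641 = 3.35

3.35 TM


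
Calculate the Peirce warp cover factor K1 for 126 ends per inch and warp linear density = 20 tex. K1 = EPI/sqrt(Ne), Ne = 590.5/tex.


Formula: K1 = EPI / sqrt(Ne), with Ne = 590.5 / tex_warp
Step 1: Ne = 590.5 / 20 = 29.525
Step 2: sqrt(Ne) = sqrt(29.525) = 5.4337
Step 3: K1 = 126 / 5.4337 = 23.2

23.2


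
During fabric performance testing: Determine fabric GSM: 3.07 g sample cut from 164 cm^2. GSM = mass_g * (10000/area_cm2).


Formula: GSM = mass_g / area_m2
Step 1: Convert area: 164 cm^2 = 164 / 10000 = 0.0164 m^2
Step 2: GSM = 3.07 g / 0.0164 m^2 = 187.2 g/m^2

187.2 g/m^2


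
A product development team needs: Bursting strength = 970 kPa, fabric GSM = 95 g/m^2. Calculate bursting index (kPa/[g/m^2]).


Formula: Bursting Index = Bursting Strength / Fabric GSM
BI = 970 kPa / 95 g/m^2
BI = 10.211 kPa/(g/m^2)

10.211 kPa/(g/m^2)


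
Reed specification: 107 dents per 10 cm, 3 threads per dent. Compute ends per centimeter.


Formula: EPC = (dents per 10 cm * ends per dent) / 10
Step 1: Total ends per 10 cm = 107 * 3 = 321
Step 2: EPC = 321 / 10 = 32.1 ends/cm

32.1 ends/cm


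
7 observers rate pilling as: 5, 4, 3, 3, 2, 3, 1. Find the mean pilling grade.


Formula: Mean = sum / count
Sum = 5 + 4 + 3 + 3 + 2 + 3 + 1 = 21
Mean = 21 / 7 = 3.0

3.0


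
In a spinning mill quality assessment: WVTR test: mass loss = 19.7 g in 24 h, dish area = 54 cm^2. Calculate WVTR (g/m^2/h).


Formula: WVTR = mass_loss / (area * time)
Step 1: Convert area: 54 cm^2 = 0.0054 m^2
Step 2: WVTR = 19.7 g / (0.0054 m^2 * 24 h)
Step 3: WVTR = 19.7 / 0.1296 = 152.0 g/m^2/h

152.0 g/m^2/h


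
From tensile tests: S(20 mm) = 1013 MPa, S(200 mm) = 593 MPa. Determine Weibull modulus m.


Formula: m = ln(L1/L2) / ln(S2/S1)
Step 1: ln(L1/L2) = ln(20/200) = -2.30259
Step 2: S2/S1 = 593/1013 = 0.58539
Step 3: ln(S2/S1) = ln(0.58539) = -0.53548
Step 4: m = -2.30259 / -0.53548 = 4.30

4.30 (Weibull m)


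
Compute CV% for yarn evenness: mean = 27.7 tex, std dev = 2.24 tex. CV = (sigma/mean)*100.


Formula: CV% = (standard deviation / mean) * 100
Step 1: Ratio = 2.24 / 27.7 = 0.080866
Step 2: CV% = 0.080866 * 100 = 8.0866% ≈ 8.1%

8.1%


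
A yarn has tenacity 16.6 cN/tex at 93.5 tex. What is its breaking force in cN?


Formula: Breaking force = Tenacity * Linear density
F = 16.6 cN/tex * 93.5 tex
F = 1552.10 cN

1552.10 cN


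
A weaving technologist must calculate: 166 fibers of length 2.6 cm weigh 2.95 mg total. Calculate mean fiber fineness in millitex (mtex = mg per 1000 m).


Formula: fineness (mtex) = mass (mg) / total length (km) = (mass_mg / total_length_m) * 1000
Step 1: Convert fiber length: 2.6 cm = 0.026 m
Step 2: Total fiber length = 166 * 0.026 = 4.316 m
Step 3: Linear density = 2.95 mg / 4.316 m = 0.6835 mg/m
Step 4: fineness = 0.6835 * 1000 = 683.5 mtex

683.5 mtex


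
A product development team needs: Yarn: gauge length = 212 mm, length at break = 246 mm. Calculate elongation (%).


Formula: Elongation (%) = ((L_break - L0) / L0) * 100
Step 1: Extension = 246 - 212 = 34 mm
Step 2: Elongation = (34 / 212) * 100
Step 3: Elongation = 0.160377 * 100 = 16.0377% ≈ 16.0%

16.0%


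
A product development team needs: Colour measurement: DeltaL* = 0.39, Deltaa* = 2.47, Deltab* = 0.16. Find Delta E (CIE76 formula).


Formula: Delta E = sqrt(dL*^2 + da*^2 + db*^2)
Step 1: dL*^2 = 0.39^2 = 0.1521
Step 2: da*^2 = 2.47^2 = 6.1009
Step 3: db*^2 = 0.16^2 = 0.0256
Step 4: Sum = 0.1521 + 6.1009 + 0.0256 = 6.2786
Step 5: Delta E = sqrt(6.2786) = 2.51

2.51 Delta E


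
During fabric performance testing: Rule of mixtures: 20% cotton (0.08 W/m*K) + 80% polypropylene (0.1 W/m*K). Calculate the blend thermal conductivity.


Formula: Blend property = (fraction_A * property_A) + (fraction_B * property_B)
Step 1: Contribution A = 20/100 * 0.08 W/m*K = 0.016 W/m*K
Step 2: Contribution B = 80/100 * 0.1 W/m*K = 0.08 W/m*K
Step 3: Blend thermal conductivity = 0.016 + 0.08 = 0.096 W/m*K

0.096 W/m*K


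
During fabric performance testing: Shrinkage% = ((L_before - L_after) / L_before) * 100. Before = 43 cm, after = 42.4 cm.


Formula: Shrinkage% = ((L_before - L_after) / L_before) * 100
Step 1: Shrinkage = 43 - 42.4 = 0.6 cm
Step 2: Shrinkage% = (0.6 / 43) * 100
Step 3: Shrinkage% = 0.013953 * 100 = 1.3953% ≈ 1.4%

1.4%


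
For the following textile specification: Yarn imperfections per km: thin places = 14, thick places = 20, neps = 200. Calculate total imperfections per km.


Formula: Total = thin places + thick places + neps
Total = 14 + 20 + 200
Total = 234 imperfections/km

234 imperfections/km


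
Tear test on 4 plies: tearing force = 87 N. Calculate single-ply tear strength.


Formula: Per-ply strength = Total force / Number of plies
Per-ply = 87 N / 4
Per-ply = 21.75 N

21.75 N


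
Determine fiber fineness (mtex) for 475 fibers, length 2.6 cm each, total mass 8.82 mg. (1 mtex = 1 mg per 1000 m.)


Formula: fineness (mtex) = mass (mg) / total length (km) = (mass_mg / total_length_m) * 1000
Step 1: Convert fiber length: 2.6 cm = 0.026 m
Step 2: Total fiber length = 475 * 0.026 = 12.35 m
Step 3: Linear density = 8.82 mg / 12.35 m = 0.7142 mg/m
Step 4: fineness = 0.7142 * 1000 = 714.2 mtex

714.2 mtex


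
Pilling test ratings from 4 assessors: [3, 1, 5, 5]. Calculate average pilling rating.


Formula: Mean = sum / count
Sum = 3 + 1 + 5 + 5 = 14
Mean = 14 / 4 = 3.5

3.5


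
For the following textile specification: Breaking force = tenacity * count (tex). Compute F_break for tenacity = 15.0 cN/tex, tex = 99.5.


Formula: Breaking force = Tenacity * Linear density
F = 15.0 cN/tex * 99.5 tex
F = 1492.50 cN

1492.50 cN


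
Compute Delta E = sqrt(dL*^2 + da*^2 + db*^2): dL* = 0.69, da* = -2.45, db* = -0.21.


Formula: Delta E = sqrt(dL*^2 + da*^2 + db*^2)
Step 1: dL*^2 = 0.69^2 = 0.4761
Step 2: da*^2 = (-2.45)^2 = 6.0025
Step 3: db*^2 = (-0.21)^2 = 0.0441
Step 4: Sum = 0.4761 + 6.0025 + 0.0441 = 6.5227
Step 5: Delta E = sqrt(6.5227) = 2.55

2.55 Delta E


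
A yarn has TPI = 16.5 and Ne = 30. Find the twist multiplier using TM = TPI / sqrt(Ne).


Formula: TM = TPI / sqrt(Ne)
Step 1: sqrt(Ne) = sqrt(30) = 5.4772
Step 2: TM = 16.5 / 5.4772 = 3.01

3.01 TM


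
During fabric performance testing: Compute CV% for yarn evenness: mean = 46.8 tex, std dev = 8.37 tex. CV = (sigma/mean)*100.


Formula: CV% = (standard deviation / mean) * 100
Step 1: Ratio = 8.37 / 46.8 = 0.178846
Step 2: CV% = 0.178846 * 100 = 17.8846% ≈ 17.9%

17.9%


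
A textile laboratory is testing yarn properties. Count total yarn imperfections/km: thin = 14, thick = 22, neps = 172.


Formula: Total = thin places + thick places + neps
Total = 14 + 22 + 172
Total = 208 imperfections/km

208 imperfections/km


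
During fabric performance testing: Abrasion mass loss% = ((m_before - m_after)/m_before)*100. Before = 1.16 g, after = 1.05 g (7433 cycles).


Formula: Mass loss% = ((m_before - m_after) / m_before) * 100
Step 1: Mass loss = 1.16 - 1.05 = 0.11 g
Step 2: Ratio = 0.11 / 1.16 = 0.0948276
Step 3: Mass loss% = 0.0948276 * 100 = 9.48276% ≈ 9.48%

9.48%


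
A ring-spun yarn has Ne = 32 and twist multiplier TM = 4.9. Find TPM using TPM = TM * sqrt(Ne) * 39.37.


Formula: TPM = TM * sqrt(Ne) * 39.37
Step 1: sqrt(Ne) = sqrt(32) = 5.6569
Step 2: TM * sqrt(Ne) = 4.9 * 5.6569 = 27.7188
Step 3: TPM = 27.7188 * 39.37 = 1091 twists/m

1091 twists/m


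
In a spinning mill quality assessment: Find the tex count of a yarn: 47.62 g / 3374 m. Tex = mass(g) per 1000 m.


Formula: Tex = (mass_g / length_m) * 1000
Substituting: Tex = (47.62 / 3374) * 1000
Intermediate: 47.62 / 3374 = 0.01411381 g/m
Tex = 0.01411381 * 1000 = 14.11 tex

14.11 tex


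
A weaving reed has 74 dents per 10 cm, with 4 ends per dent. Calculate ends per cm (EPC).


Formula: EPC = (dents per 10 cm * ends per dent) / 10
Step 1: Total ends per 10 cm = 74 * 4 = 296
Step 2: EPC = 296 / 10 = 29.6 ends/cm

29.6 ends/cm


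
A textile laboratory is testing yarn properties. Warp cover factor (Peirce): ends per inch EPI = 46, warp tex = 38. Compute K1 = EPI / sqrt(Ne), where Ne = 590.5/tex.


Formula: K1 = EPI / sqrt(Ne), with Ne = 590.5 / tex_warp
Step 1: Ne = 590.5 / 38 = 15.539
Step 2: sqrt(Ne) = sqrt(15.539) = 3.942
Step 3: K1 = 46 / 3.942 = 11.7

11.7


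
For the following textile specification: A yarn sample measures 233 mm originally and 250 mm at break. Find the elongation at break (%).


Formula: Elongation (%) = ((L_break - L0) / L0) * 100
Step 1: Extension = 250 - 233 = 17 mm
Step 2: Elongation = (17 / 233) * 100
Step 3: Elongation = 0.072961 * 100 = 7.2961% ≈ 7.3%

7.3%


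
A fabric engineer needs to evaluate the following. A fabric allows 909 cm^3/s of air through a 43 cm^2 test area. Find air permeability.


Formula: Air Permeability = Airflow / Test Area
AP = 909 cm^3/s / 43 cm^2
AP = 21.1 cm^3/s/cm^2

21.1 cm^3/s/cm^2


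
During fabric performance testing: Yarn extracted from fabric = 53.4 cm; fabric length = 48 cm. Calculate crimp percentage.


Formula: Crimp% = ((L_yarn - L_fabric) / L_fabric) * 100
Step 1: Extension = 53.4 - 48 = 5.4 cm
Step 2: Crimp% = (5.4 / 48) * 100
Step 3: Crimp% = 0.1125 * 100 = 11.25% ≈ 11.3%

11.3%


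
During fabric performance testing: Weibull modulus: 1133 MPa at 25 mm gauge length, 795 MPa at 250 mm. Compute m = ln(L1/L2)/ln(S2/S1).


Formula: m = ln(L1/L2) / ln(S2/S1)
Step 1: ln(L1/L2) = ln(25/250) = -2.30259
Step 2: S2/S1 = 795/1133 = 0.70168
Step 3: ln(S2/S1) = ln(0.70168) = -0.35428
Step 4: m = -2.30259 / -0.35428 = 6.50

6.50 (Weibull m)


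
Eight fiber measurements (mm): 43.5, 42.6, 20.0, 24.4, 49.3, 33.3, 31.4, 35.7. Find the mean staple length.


Formula: Mean = sum of lengths / count
Sum = 43.5 + 42.6 + 20.0 + 24.4 + 49.3 + 33.3 + 31.4 + 35.7
Sum = 280.2 mm
Mean = 280.2 / 8 = 35.03 mm

35.03 mm


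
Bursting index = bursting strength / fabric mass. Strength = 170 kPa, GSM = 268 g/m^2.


Formula: Bursting Index = Bursting Strength / Fabric GSM
BI = 170 kPa / 268 g/m^2
BI = 0.634 kPa/(g/m^2)

0.634 kPa/(g/m^2)


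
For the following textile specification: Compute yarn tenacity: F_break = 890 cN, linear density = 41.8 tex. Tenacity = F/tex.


Formula: Tenacity = Breaking force / Linear density
Tenacity = 890 cN / 41.8 tex
Tenacity = 21.29 cN/tex

21.29 cN/tex


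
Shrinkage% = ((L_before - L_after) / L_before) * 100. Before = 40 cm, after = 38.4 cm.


Formula: Shrinkage% = ((L_before - L_after) / L_before) * 100
Step 1: Shrinkage = 40 - 38.4 = 1.6 cm
Step 2: Shrinkage% = (1.6 / 40) * 100
Step 3: Shrinkage% = 0.04 * 100 = 4.0%

4.0%


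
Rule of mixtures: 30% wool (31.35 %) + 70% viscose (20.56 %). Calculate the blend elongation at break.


Formula: Blend property = (fraction_A * property_A) + (fraction_B * property_B)
Step 1: Contribution A = 30/100 * 31.35 % = 9.405 %
Step 2: Contribution B = 70/100 * 20.56 % = 14.392 %
Step 3: Blend elongation at break = 9.405 + 14.392 = 23.797 %

23.797 %


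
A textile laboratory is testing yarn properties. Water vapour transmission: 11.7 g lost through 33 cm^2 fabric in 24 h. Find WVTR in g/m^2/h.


Formula: WVTR = mass_loss / (area * time)
Step 1: Convert area: 33 cm^2 = 0.0033 m^2
Step 2: WVTR = 11.7 g / (0.0033 m^2 * 24 h)
Step 3: WVTR = 11.7 / 0.0792 = 147.7 g/m^2/h

147.7 g/m^2/h


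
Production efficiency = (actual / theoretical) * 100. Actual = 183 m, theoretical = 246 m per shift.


Formula: Efficiency% = (Actual output / Theoretical output) * 100
Efficiency% = (183 / 246) * 100
Efficiency% = 0.743902 * 100 = 74.3902% ≈ 74.4%

74.4%


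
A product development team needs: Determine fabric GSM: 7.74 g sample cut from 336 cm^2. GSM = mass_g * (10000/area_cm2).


Formula: GSM = mass_g / area_m2
Step 1: Convert area: 336 cm^2 = 336 / 10000 = 0.0336 m^2
Step 2: GSM = 7.74 g / 0.0336 m^2 = 230.4 g/m^2

230.4 g/m^2


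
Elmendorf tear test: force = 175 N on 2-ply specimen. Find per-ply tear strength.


Formula: Per-ply strength = Total force / Number of plies
Per-ply = 175 N / 2
Per-ply = 87.5 N

87.5 N


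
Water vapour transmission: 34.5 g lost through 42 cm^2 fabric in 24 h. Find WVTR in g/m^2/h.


Formula: WVTR = mass_loss / (area * time)
Step 1: Convert area: 42 cm^2 = 0.0042 m^2
Step 2: WVTR = 34.5 g / (0.0042 m^2 * 24 h)
Step 3: WVTR = 34.5 / 0.1008 = 342.3 g/m^2/h

342.3 g/m^2/h


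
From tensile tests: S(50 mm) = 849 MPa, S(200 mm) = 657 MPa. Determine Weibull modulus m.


Formula: m = ln(L1/L2) / ln(S2/S1)
Step 1: ln(L1/L2) = ln(50/200) = -1.38629
Step 2: S2/S1 = 657/849 = 0.77385
Step 3: ln(S2/S1) = ln(0.77385) = -0.25638
Step 4: m = -1.38629 / -0.25638 = 5.41

5.41 (Weibull m)


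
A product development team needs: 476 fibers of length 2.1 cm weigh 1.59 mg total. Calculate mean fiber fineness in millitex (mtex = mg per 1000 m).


Formula: fineness (mtex) = mass (mg) / total length (km) = (mass_mg / total_length_m) * 1000
Step 1: Convert fiber length: 2.1 cm = 0.021 m
Step 2: Total fiber length = 476 * 0.021 = 9.996 m
Step 3: Linear density = 1.59 mg / 9.996 m = 0.1591 mg/m
Step 4: fineness = 0.1591 * 1000 = 159.1 mtex

159.1 mtex


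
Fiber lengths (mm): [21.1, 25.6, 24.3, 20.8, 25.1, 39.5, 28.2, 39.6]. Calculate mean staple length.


Formula: Mean = sum of lengths / count
Sum = 21.1 + 25.6 + 24.3 + 20.8 + 25.1 + 39.5 + 28.2 + 39.6
Sum = 224.2 mm
Mean = 224.2 / 8 = 28.03 mm

28.03 mm
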